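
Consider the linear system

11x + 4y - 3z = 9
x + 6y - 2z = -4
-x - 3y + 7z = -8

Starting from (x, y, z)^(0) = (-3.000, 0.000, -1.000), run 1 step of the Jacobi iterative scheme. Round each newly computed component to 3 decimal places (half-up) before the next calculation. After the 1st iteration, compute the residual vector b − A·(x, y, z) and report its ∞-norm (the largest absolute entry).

Iteration 1:
  x = (9 - (4)·0.000 - (-3)·-1.000) / (11) = 0.545
  y = (-4 - (1)·-3.000 - (-2)·-1.000) / (6) = -0.500
  z = (-8 - (-1)·-3.000 - (-3)·0.000) / (7) = -1.571
Residual b − A·x = (0.292, -4.687, 2.042); ∞-norm = 4.687

4.687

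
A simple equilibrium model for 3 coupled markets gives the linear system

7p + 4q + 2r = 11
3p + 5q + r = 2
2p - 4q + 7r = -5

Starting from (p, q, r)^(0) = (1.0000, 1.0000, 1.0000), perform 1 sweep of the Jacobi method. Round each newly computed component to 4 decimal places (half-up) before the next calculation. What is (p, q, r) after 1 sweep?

Iteration 1:
  p = (11 - (4)·1.0000 - (2)·1.0000) / (7) = 0.7143
  q = (2 - (3)·1.0000 - (1)·1.0000) / (5) = -0.4000
  r = (-5 - (2)·1.0000 - (-4)·1.0000) / (7) = -0.4286

(0.7143, -0.4000, -0.4286)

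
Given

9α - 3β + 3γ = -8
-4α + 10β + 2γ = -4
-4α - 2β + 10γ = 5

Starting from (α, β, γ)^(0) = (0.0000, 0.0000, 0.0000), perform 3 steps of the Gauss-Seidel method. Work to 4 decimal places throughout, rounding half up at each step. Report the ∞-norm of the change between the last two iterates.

Iteration 1:
  α = (-8 - (-3)·0.0000 - (3)·0.0000) / (9) = -0.8889
  β = (-4 - (-4)·-0.8889 - (2)·0.0000) / (10) = -0.7556
  γ = (5 - (-4)·-0.8889 - (-2)·-0.7556) / (10) = -0.0067
Iteration 2:
  α = (-8 - (-3)·-0.7556 - (3)·-0.0067) / (9) = -1.1385
  β = (-4 - (-4)·-1.1385 - (2)·-0.0067) / (10) = -0.8541
  γ = (5 - (-4)·-1.1385 - (-2)·-0.8541) / (10) = -0.1262
Iteration 3:
  α = (-8 - (-3)·-0.8541 - (3)·-0.1262) / (9) = -1.1315
  β = (-4 - (-4)·-1.1315 - (2)·-0.1262) / (10) = -0.8274
  γ = (5 - (-4)·-1.1315 - (-2)·-0.8274) / (10) = -0.1181
Change: (0.0070, 0.0267, 0.0081) → max |·| = 0.0267

0.0267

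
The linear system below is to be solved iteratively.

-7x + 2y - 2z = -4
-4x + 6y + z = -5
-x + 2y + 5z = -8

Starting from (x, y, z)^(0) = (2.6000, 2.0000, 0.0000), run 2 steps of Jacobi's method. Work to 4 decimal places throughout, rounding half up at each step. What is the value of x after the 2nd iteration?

1.3657

Iteration 1:
  x = (-4 - (2)·2.0000 - (-2)·0.0000) / (-7) = 1.1429
  y = (-5 - (-4)·2.6000 - (1)·0.0000) / (6) = 0.9000
  z = (-8 - (-1)·2.6000 - (2)·2.0000) / (5) = -1.8800
Iteration 2:
  x = (-4 - (2)·0.9000 - (-2)·-1.8800) / (-7) = 1.3657
  y = (-5 - (-4)·1.1429 - (1)·-1.8800) / (6) = 0.2419
  z = (-8 - (-1)·1.1429 - (2)·0.9000) / (5) = -1.7314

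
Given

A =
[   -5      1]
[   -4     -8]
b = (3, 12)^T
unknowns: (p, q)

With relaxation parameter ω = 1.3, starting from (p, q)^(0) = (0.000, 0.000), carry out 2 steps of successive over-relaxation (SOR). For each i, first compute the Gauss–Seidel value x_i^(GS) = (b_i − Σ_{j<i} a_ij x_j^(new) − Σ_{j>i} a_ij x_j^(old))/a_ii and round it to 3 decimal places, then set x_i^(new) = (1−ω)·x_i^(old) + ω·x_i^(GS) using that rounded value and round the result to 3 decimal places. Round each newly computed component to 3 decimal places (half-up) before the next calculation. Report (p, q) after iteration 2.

Iteration 1:
  p: GS value = (3 - (1)·0.000) / (-5) = -0.600;  p ← (1−ω)·0.000 + ω·-0.600 = -0.780
  q: GS value = (12 - (-4)·-0.780) / (-8) = -1.110;  q ← (1−ω)·0.000 + ω·-1.110 = -1.443
Iteration 2:
  p: GS value = (3 - (1)·-1.443) / (-5) = -0.889;  p ← (1−ω)·-0.780 + ω·-0.889 = -0.922
  q: GS value = (12 - (-4)·-0.922) / (-8) = -1.039;  q ← (1−ω)·-1.443 + ω·-1.039 = -0.918

(-0.922, -0.918)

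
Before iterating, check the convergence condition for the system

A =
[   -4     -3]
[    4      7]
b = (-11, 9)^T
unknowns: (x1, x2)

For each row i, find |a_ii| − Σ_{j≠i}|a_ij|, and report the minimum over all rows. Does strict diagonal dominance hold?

row 1: |-4| − (3) = 1
row 2: |7| − (4) = 3
minimum over rows = 1 → strictly diagonally dominant (convergence guaranteed)

1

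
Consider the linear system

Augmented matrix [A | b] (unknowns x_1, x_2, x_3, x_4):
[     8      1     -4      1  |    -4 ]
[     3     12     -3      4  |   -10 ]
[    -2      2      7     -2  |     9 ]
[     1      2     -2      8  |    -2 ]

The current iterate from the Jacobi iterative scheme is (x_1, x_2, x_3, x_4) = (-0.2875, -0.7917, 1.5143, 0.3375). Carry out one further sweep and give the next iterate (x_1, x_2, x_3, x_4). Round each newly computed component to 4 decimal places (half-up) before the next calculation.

One sweep:
  x_1 = (-4 - (1)·-0.7917 - (-4)·1.5143 - (1)·0.3375) / (8) = 0.3139
  x_2 = (-10 - (3)·-0.2875 - (-3)·1.5143 - (4)·0.3375) / (12) = -0.4954
  x_3 = (9 - (-2)·-0.2875 - (2)·-0.7917 - (-2)·0.3375) / (7) = 1.5262
  x_4 = (-2 - (1)·-0.2875 - (2)·-0.7917 - (-2)·1.5143) / (8) = 0.3624

(0.3139, -0.4954, 1.5262, 0.3624)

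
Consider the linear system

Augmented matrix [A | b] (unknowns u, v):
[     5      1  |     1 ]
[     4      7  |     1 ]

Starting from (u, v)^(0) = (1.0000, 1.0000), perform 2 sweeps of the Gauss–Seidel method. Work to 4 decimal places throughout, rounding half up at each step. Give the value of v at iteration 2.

Iteration 1:
  u = (1 - (1)·1.0000) / (5) = 0.0000
  v = (1 - (4)·0.0000) / (7) = 0.1429
Iteration 2:
  u = (1 - (1)·0.1429) / (5) = 0.1714
  v = (1 - (4)·0.1714) / (7) = 0.0449

0.0449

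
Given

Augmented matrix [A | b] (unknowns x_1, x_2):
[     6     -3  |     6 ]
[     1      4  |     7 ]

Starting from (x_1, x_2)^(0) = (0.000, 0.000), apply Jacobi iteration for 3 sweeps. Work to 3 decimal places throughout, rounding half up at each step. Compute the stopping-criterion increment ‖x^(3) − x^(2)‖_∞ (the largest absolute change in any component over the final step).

0.219

Iteration 1:
  x_1 = (6 - (-3)·0.000) / (6) = 1.000
  x_2 = (7 - (1)·0.000) / (4) = 1.750
Iteration 2:
  x_1 = (6 - (-3)·1.750) / (6) = 1.875
  x_2 = (7 - (1)·1.000) / (4) = 1.500
Iteration 3:
  x_1 = (6 - (-3)·1.500) / (6) = 1.750
  x_2 = (7 - (1)·1.875) / (4) = 1.281
Change: (-0.125, -0.219) → max |·| = 0.219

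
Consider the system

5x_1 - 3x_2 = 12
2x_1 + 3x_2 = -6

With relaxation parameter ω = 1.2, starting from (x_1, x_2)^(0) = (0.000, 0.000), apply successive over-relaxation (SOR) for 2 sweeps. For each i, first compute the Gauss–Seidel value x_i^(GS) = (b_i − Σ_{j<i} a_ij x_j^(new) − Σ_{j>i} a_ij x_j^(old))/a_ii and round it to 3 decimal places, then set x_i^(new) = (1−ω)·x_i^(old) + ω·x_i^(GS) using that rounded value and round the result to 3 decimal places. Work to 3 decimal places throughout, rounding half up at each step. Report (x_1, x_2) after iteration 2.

(-1.082, -0.594)

Iteration 1:
  x_1: GS value = (12 - (-3)·0.000) / (5) = 2.400;  x_1 ← (1−ω)·0.000 + ω·2.400 = 2.880
  x_2: GS value = (-6 - (2)·2.880) / (3) = -3.920;  x_2 ← (1−ω)·0.000 + ω·-3.920 = -4.704
Iteration 2:
  x_1: GS value = (12 - (-3)·-4.704) / (5) = -0.422;  x_1 ← (1−ω)·2.880 + ω·-0.422 = -1.082
  x_2: GS value = (-6 - (2)·-1.082) / (3) = -1.279;  x_2 ← (1−ω)·-4.704 + ω·-1.279 = -0.594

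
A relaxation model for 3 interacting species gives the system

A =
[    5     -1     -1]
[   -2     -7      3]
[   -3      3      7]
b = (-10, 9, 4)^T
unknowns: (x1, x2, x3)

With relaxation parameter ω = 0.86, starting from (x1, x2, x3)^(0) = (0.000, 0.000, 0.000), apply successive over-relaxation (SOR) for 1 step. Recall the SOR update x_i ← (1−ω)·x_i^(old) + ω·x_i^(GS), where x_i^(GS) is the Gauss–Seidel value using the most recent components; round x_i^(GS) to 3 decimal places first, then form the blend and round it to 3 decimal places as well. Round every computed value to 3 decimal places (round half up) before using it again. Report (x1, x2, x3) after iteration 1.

Iteration 1:
  x1: GS value = (-10 - (-1)·0.000 - (-1)·0.000) / (5) = -2.000;  x1 ← (1−ω)·0.000 + ω·-2.000 = -1.720
  x2: GS value = (9 - (-2)·-1.720 - (3)·0.000) / (-7) = -0.794;  x2 ← (1−ω)·0.000 + ω·-0.794 = -0.683
  x3: GS value = (4 - (-3)·-1.720 - (3)·-0.683) / (7) = 0.127;  x3 ← (1−ω)·0.000 + ω·0.127 = 0.109

(-1.720, -0.683, 0.109)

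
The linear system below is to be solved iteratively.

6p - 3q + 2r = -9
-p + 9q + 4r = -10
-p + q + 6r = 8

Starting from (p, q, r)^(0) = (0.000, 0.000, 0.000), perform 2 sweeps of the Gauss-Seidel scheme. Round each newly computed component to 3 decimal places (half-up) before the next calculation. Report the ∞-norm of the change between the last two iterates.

1.071

Iteration 1:
  p = (-9 - (-3)·0.000 - (2)·0.000) / (6) = -1.500
  q = (-10 - (-1)·-1.500 - (4)·0.000) / (9) = -1.278
  r = (8 - (-1)·-1.500 - (1)·-1.278) / (6) = 1.296
Iteration 2:
  p = (-9 - (-3)·-1.278 - (2)·1.296) / (6) = -2.571
  q = (-10 - (-1)·-2.571 - (4)·1.296) / (9) = -1.973
  r = (8 - (-1)·-2.571 - (1)·-1.973) / (6) = 1.234
Change: (-1.071, -0.695, -0.062) → max |·| = 1.071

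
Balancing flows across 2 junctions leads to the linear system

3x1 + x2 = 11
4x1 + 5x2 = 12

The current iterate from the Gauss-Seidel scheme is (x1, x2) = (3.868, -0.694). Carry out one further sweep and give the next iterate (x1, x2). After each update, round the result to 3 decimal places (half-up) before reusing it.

One sweep:
  x1 = (11 - (1)·-0.694) / (3) = 3.898
  x2 = (12 - (4)·3.898) / (5) = -0.718

(3.898, -0.718)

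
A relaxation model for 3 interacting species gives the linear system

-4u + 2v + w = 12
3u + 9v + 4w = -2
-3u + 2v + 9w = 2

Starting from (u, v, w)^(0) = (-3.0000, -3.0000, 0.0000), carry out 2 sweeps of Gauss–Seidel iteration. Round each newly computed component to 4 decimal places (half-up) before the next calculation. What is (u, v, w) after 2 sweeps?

(-2.7515, 1.3890, -1.0036)

Iteration 1:
  u = (12 - (2)·-3.0000 - (1)·0.0000) / (-4) = -4.5000
  v = (-2 - (3)·-4.5000 - (4)·0.0000) / (9) = 1.2778
  w = (2 - (-3)·-4.5000 - (2)·1.2778) / (9) = -1.5617
Iteration 2:
  u = (12 - (2)·1.2778 - (1)·-1.5617) / (-4) = -2.7515
  v = (-2 - (3)·-2.7515 - (4)·-1.5617) / (9) = 1.3890
  w = (2 - (-3)·-2.7515 - (2)·1.3890) / (9) = -1.0036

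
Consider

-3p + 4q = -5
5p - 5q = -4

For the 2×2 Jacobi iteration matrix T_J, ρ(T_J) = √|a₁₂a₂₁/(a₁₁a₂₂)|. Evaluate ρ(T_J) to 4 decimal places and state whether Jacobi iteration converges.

a₁₂a₂₁/(a₁₁a₂₂) = (4)·(5) / ((-3)·(-5)) = 1.333333
ρ = √|1.333333| = √1.333333 = 1.1547
ρ > 1, so Jacobi diverges

1.1547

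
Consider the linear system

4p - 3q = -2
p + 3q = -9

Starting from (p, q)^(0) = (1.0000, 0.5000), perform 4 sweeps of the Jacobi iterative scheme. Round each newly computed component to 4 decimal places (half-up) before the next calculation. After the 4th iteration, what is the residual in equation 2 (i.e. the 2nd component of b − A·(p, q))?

Iteration 1:
  p = (-2 - (-3)·0.5000) / (4) = -0.1250
  q = (-9 - (1)·1.0000) / (3) = -3.3333
Iteration 2:
  p = (-2 - (-3)·-3.3333) / (4) = -3.0000
  q = (-9 - (1)·-0.1250) / (3) = -2.9583
Iteration 3:
  p = (-2 - (-3)·-2.9583) / (4) = -2.7187
  q = (-9 - (1)·-3.0000) / (3) = -2.0000
Iteration 4:
  p = (-2 - (-3)·-2.0000) / (4) = -2.0000
  q = (-9 - (1)·-2.7187) / (3) = -2.0938
Residual b − A·x = (-0.2814, -0.7186)

-0.7186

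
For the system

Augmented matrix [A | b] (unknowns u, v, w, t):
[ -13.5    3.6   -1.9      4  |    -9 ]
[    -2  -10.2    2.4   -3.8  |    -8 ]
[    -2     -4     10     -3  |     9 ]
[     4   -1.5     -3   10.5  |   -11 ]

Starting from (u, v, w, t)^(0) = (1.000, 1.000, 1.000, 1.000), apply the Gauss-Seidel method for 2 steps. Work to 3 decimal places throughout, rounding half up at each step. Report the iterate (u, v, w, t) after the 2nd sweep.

Iteration 1:
  u = (-9 - (3.6)·1.000 - (-1.9)·1.000 - (4)·1.000) / (-13.5) = 1.089
  v = (-8 - (-2)·1.089 - (2.4)·1.000 - (-3.8)·1.000) / (-10.2) = 0.434
  w = (9 - (-2)·1.089 - (-4)·0.434 - (-3)·1.000) / (10) = 1.591
  t = (-11 - (4)·1.089 - (-1.5)·0.434 - (-3)·1.591) / (10.5) = -0.946
Iteration 2:
  u = (-9 - (3.6)·0.434 - (-1.9)·1.591 - (4)·-0.946) / (-13.5) = 0.278
  v = (-8 - (-2)·0.278 - (2.4)·1.591 - (-3.8)·-0.946) / (-10.2) = 1.457
  w = (9 - (-2)·0.278 - (-4)·1.457 - (-3)·-0.946) / (10) = 1.255
  t = (-11 - (4)·0.278 - (-1.5)·1.457 - (-3)·1.255) / (10.5) = -0.587

(0.278, 1.457, 1.255, -0.587)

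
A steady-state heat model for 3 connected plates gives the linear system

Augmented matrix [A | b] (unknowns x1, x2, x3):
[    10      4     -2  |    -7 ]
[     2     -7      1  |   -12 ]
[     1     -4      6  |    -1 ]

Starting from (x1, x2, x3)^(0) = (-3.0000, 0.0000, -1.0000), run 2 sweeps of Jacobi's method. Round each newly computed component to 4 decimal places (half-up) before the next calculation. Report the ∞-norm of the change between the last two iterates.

0.7905

Iteration 1:
  x1 = (-7 - (4)·0.0000 - (-2)·-1.0000) / (10) = -0.9000
  x2 = (-12 - (2)·-3.0000 - (1)·-1.0000) / (-7) = 0.7143
  x3 = (-1 - (1)·-3.0000 - (-4)·0.0000) / (6) = 0.3333
Iteration 2:
  x1 = (-7 - (4)·0.7143 - (-2)·0.3333) / (10) = -0.9191
  x2 = (-12 - (2)·-0.9000 - (1)·0.3333) / (-7) = 1.5048
  x3 = (-1 - (1)·-0.9000 - (-4)·0.7143) / (6) = 0.4595
Change: (-0.0191, 0.7905, 0.1262) → max |·| = 0.7905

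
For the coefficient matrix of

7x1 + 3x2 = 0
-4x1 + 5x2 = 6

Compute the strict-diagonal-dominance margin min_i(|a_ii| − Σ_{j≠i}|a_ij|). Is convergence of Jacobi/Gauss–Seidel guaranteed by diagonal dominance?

row 1: |7| − (3) = 4
row 2: |5| − (4) = 1
minimum over rows = 1 → strictly diagonally dominant (convergence guaranteed)

1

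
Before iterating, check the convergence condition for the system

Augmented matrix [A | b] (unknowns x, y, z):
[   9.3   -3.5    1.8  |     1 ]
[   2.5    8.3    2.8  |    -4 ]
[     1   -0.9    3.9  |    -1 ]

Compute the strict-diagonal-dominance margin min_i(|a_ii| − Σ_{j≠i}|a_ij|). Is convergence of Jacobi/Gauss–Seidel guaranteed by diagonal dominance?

row 1: |9.3| − (3.5+1.8) = 4
row 2: |8.3| − (2.5+2.8) = 3
row 3: |3.9| − (1+0.9) = 2
minimum over rows = 2 → strictly diagonally dominant (convergence guaranteed)

2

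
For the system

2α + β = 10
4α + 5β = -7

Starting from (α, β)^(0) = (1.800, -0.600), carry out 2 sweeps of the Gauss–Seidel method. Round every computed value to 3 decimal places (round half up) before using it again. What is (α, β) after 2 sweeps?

(7.820, -7.656)

Iteration 1:
  α = (10 - (1)·-0.600) / (2) = 5.300
  β = (-7 - (4)·5.300) / (5) = -5.640
Iteration 2:
  α = (10 - (1)·-5.640) / (2) = 7.820
  β = (-7 - (4)·7.820) / (5) = -7.656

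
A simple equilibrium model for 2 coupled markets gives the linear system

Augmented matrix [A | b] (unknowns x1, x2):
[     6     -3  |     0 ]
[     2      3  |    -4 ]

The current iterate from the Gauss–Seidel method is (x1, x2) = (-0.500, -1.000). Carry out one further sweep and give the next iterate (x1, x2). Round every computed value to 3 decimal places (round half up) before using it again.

(-0.500, -1.000)

One sweep:
  x1 = (0 - (-3)·-1.000) / (6) = -0.500
  x2 = (-4 - (2)·-0.500) / (3) = -1.000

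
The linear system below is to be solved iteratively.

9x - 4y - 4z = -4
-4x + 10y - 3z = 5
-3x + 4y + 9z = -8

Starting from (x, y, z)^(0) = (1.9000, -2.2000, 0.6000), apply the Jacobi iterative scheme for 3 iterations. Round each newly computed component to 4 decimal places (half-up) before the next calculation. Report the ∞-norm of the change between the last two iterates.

1.6986

Iteration 1:
  x = (-4 - (-4)·-2.2000 - (-4)·0.6000) / (9) = -1.1556
  y = (5 - (-4)·1.9000 - (-3)·0.6000) / (10) = 1.4400
  z = (-8 - (-3)·1.9000 - (4)·-2.2000) / (9) = 0.7222
Iteration 2:
  x = (-4 - (-4)·1.4400 - (-4)·0.7222) / (9) = 0.5165
  y = (5 - (-4)·-1.1556 - (-3)·0.7222) / (10) = 0.2544
  z = (-8 - (-3)·-1.1556 - (4)·1.4400) / (9) = -1.9141
Iteration 3:
  x = (-4 - (-4)·0.2544 - (-4)·-1.9141) / (9) = -1.1821
  y = (5 - (-4)·0.5165 - (-3)·-1.9141) / (10) = 0.1324
  z = (-8 - (-3)·0.5165 - (4)·0.2544) / (9) = -0.8298
Change: (-1.6986, -0.1220, 1.0843) → max |·| = 1.6986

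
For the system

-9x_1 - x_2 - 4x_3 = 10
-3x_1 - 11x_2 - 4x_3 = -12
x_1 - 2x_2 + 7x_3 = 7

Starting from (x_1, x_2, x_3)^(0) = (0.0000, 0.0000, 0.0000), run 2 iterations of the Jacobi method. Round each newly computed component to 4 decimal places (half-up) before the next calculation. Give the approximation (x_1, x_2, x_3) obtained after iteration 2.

(-1.6768, 1.0303, 1.4704)

Iteration 1:
  x_1 = (10 - (-1)·0.0000 - (-4)·0.0000) / (-9) = -1.1111
  x_2 = (-12 - (-3)·0.0000 - (-4)·0.0000) / (-11) = 1.0909
  x_3 = (7 - (1)·0.0000 - (-2)·0.0000) / (7) = 1.0000
Iteration 2:
  x_1 = (10 - (-1)·1.0909 - (-4)·1.0000) / (-9) = -1.6768
  x_2 = (-12 - (-3)·-1.1111 - (-4)·1.0000) / (-11) = 1.0303
  x_3 = (7 - (1)·-1.1111 - (-2)·1.0909) / (7) = 1.4704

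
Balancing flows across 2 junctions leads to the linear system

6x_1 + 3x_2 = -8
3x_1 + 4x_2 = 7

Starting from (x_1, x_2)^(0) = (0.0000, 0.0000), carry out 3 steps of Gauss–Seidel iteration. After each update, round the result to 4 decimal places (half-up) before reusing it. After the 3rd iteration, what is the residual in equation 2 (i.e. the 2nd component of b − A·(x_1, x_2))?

Iteration 1:
  x_1 = (-8 - (3)·0.0000) / (6) = -1.3333
  x_2 = (7 - (3)·-1.3333) / (4) = 2.7500
Iteration 2:
  x_1 = (-8 - (3)·2.7500) / (6) = -2.7083
  x_2 = (7 - (3)·-2.7083) / (4) = 3.7812
Iteration 3:
  x_1 = (-8 - (3)·3.7812) / (6) = -3.2239
  x_2 = (7 - (3)·-3.2239) / (4) = 4.1679
Residual b − A·x = (-1.1603, 0.0001)

0.0001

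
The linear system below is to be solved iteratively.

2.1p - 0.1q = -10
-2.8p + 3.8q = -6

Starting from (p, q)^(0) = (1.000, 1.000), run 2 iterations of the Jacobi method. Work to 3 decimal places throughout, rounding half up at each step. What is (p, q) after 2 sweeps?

(-4.802, -5.052)

Iteration 1:
  p = (-10 - (-0.1)·1.000) / (2.1) = -4.714
  q = (-6 - (-2.8)·1.000) / (3.8) = -0.842
Iteration 2:
  p = (-10 - (-0.1)·-0.842) / (2.1) = -4.802
  q = (-6 - (-2.8)·-4.714) / (3.8) = -5.052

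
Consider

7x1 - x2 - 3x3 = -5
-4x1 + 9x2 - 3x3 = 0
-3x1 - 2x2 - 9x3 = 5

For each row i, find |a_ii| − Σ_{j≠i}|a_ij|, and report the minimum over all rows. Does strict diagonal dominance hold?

2

row 1: |7| − (1+3) = 3
row 2: |9| − (4+3) = 2
row 3: |-9| − (3+2) = 4
minimum over rows = 2 → strictly diagonally dominant (convergence guaranteed)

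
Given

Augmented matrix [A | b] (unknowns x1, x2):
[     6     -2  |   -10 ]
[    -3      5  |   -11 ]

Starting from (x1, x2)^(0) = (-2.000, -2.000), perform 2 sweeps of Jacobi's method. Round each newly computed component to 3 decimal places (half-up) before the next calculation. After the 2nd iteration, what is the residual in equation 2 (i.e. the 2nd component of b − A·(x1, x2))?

Iteration 1:
  x1 = (-10 - (-2)·-2.000) / (6) = -2.333
  x2 = (-11 - (-3)·-2.000) / (5) = -3.400
Iteration 2:
  x1 = (-10 - (-2)·-3.400) / (6) = -2.800
  x2 = (-11 - (-3)·-2.333) / (5) = -3.600
Residual b − A·x = (-0.400, -1.400)

-1.400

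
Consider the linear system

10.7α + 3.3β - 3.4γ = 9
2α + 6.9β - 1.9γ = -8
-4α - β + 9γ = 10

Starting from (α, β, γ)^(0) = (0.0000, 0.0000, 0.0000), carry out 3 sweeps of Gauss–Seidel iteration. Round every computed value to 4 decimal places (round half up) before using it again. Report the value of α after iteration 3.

1.7847

Iteration 1:
  α = (9 - (3.3)·0.0000 - (-3.4)·0.0000) / (10.7) = 0.8411
  β = (-8 - (2)·0.8411 - (-1.9)·0.0000) / (6.9) = -1.4032
  γ = (10 - (-4)·0.8411 - (-1)·-1.4032) / (9) = 1.3290
Iteration 2:
  α = (9 - (3.3)·-1.4032 - (-3.4)·1.3290) / (10.7) = 1.6962
  β = (-8 - (2)·1.6962 - (-1.9)·1.3290) / (6.9) = -1.2851
  γ = (10 - (-4)·1.6962 - (-1)·-1.2851) / (9) = 1.7222
Iteration 3:
  α = (9 - (3.3)·-1.2851 - (-3.4)·1.7222) / (10.7) = 1.7847
  β = (-8 - (2)·1.7847 - (-1.9)·1.7222) / (6.9) = -1.2025
  γ = (10 - (-4)·1.7847 - (-1)·-1.2025) / (9) = 1.7707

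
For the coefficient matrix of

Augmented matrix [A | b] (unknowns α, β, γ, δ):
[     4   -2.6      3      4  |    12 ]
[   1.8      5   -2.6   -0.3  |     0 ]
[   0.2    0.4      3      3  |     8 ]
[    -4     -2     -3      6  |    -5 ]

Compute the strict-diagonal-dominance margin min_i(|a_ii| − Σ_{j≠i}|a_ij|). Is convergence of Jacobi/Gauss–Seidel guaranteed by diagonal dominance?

row 1: |4| − (2.6+3+4) = -5.6
row 2: |5| − (1.8+2.6+0.3) = 0.3
row 3: |3| − (0.2+0.4+3) = -0.6
row 4: |6| − (4+2+3) = -3
minimum over rows = -5.6 → not strictly diagonally dominant

-5.6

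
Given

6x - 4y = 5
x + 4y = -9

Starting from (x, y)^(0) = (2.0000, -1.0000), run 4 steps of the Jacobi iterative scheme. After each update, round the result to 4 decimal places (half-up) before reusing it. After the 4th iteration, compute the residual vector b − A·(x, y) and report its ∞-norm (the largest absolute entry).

Iteration 1:
  x = (5 - (-4)·-1.0000) / (6) = 0.1667
  y = (-9 - (1)·2.0000) / (4) = -2.7500
Iteration 2:
  x = (5 - (-4)·-2.7500) / (6) = -1.0000
  y = (-9 - (1)·0.1667) / (4) = -2.2917
Iteration 3:
  x = (5 - (-4)·-2.2917) / (6) = -0.6945
  y = (-9 - (1)·-1.0000) / (4) = -2.0000
Iteration 4:
  x = (5 - (-4)·-2.0000) / (6) = -0.5000
  y = (-9 - (1)·-0.6945) / (4) = -2.0764
Residual b − A·x = (-0.3056, -0.1944); ∞-norm = 0.3056

0.3056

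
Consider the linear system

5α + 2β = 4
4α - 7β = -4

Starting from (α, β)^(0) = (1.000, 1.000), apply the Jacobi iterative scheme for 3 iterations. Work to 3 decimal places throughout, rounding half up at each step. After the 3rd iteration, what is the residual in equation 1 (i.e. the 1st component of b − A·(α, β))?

Iteration 1:
  α = (4 - (2)·1.000) / (5) = 0.400
  β = (-4 - (4)·1.000) / (-7) = 1.143
Iteration 2:
  α = (4 - (2)·1.143) / (5) = 0.343
  β = (-4 - (4)·0.400) / (-7) = 0.800
Iteration 3:
  α = (4 - (2)·0.800) / (5) = 0.480
  β = (-4 - (4)·0.343) / (-7) = 0.767
Residual b − A·x = (0.066, -0.551)

0.066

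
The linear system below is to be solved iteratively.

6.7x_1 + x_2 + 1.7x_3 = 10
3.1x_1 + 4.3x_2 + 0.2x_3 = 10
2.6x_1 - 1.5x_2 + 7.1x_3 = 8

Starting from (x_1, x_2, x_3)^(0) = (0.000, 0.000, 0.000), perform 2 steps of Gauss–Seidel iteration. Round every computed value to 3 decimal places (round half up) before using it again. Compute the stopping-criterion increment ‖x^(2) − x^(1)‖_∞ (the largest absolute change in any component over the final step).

0.401

Iteration 1:
  x_1 = (10 - (1)·0.000 - (1.7)·0.000) / (6.7) = 1.493
  x_2 = (10 - (3.1)·1.493 - (0.2)·0.000) / (4.3) = 1.249
  x_3 = (8 - (2.6)·1.493 - (-1.5)·1.249) / (7.1) = 0.844
Iteration 2:
  x_1 = (10 - (1)·1.249 - (1.7)·0.844) / (6.7) = 1.092
  x_2 = (10 - (3.1)·1.092 - (0.2)·0.844) / (4.3) = 1.499
  x_3 = (8 - (2.6)·1.092 - (-1.5)·1.499) / (7.1) = 1.044
Change: (-0.401, 0.250, 0.200) → max |·| = 0.401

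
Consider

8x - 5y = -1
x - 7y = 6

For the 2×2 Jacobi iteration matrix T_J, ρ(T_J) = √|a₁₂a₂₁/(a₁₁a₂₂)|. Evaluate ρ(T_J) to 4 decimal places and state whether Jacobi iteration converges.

0.2988

a₁₂a₂₁/(a₁₁a₂₂) = (-5)·(1) / ((8)·(-7)) = 0.089286
ρ = √|0.089286| = √0.089286 = 0.2988
ρ < 1, so Jacobi converges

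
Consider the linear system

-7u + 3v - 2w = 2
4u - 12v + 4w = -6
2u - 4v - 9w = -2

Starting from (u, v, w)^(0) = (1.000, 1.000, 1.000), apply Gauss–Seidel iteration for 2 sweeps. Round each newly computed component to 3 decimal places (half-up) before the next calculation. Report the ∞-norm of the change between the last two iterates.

0.307

Iteration 1:
  u = (2 - (3)·1.000 - (-2)·1.000) / (-7) = -0.143
  v = (-6 - (4)·-0.143 - (4)·1.000) / (-12) = 0.786
  w = (-2 - (2)·-0.143 - (-4)·0.786) / (-9) = -0.159
Iteration 2:
  u = (2 - (3)·0.786 - (-2)·-0.159) / (-7) = 0.097
  v = (-6 - (4)·0.097 - (4)·-0.159) / (-12) = 0.479
  w = (-2 - (2)·0.097 - (-4)·0.479) / (-9) = 0.031
Change: (0.240, -0.307, 0.190) → max |·| = 0.307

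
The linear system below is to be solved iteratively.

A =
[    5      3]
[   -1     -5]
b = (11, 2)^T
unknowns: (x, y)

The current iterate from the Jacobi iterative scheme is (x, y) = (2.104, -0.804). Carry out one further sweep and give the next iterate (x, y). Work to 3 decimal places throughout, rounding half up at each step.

One sweep:
  x = (11 - (3)·-0.804) / (5) = 2.682
  y = (2 - (-1)·2.104) / (-5) = -0.821

(2.682, -0.821)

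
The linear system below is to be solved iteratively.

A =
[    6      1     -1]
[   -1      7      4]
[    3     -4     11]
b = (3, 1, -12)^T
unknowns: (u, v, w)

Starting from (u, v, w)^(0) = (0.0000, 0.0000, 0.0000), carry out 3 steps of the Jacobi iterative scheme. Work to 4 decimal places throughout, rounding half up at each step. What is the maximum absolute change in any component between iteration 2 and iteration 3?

0.3087

Iteration 1:
  u = (3 - (1)·0.0000 - (-1)·0.0000) / (6) = 0.5000
  v = (1 - (-1)·0.0000 - (4)·0.0000) / (7) = 0.1429
  w = (-12 - (3)·0.0000 - (-4)·0.0000) / (11) = -1.0909
Iteration 2:
  u = (3 - (1)·0.1429 - (-1)·-1.0909) / (6) = 0.2944
  v = (1 - (-1)·0.5000 - (4)·-1.0909) / (7) = 0.8377
  w = (-12 - (3)·0.5000 - (-4)·0.1429) / (11) = -1.1753
Iteration 3:
  u = (3 - (1)·0.8377 - (-1)·-1.1753) / (6) = 0.1645
  v = (1 - (-1)·0.2944 - (4)·-1.1753) / (7) = 0.8565
  w = (-12 - (3)·0.2944 - (-4)·0.8377) / (11) = -0.8666
Change: (-0.1299, 0.0188, 0.3087) → max |·| = 0.3087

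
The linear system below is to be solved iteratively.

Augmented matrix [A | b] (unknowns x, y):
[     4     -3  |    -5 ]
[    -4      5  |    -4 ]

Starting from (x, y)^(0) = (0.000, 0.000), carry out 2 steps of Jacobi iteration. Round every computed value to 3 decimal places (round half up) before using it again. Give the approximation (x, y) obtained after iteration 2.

(-1.850, -1.800)

Iteration 1:
  x = (-5 - (-3)·0.000) / (4) = -1.250
  y = (-4 - (-4)·0.000) / (5) = -0.800
Iteration 2:
  x = (-5 - (-3)·-0.800) / (4) = -1.850
  y = (-4 - (-4)·-1.250) / (5) = -1.800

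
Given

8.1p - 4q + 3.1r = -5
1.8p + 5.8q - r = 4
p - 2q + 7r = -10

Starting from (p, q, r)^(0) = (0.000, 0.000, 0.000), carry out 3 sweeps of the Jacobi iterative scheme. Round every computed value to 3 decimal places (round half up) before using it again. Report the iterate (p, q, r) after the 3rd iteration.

Iteration 1:
  p = (-5 - (-4)·0.000 - (3.1)·0.000) / (8.1) = -0.617
  q = (4 - (1.8)·0.000 - (-1)·0.000) / (5.8) = 0.690
  r = (-10 - (1)·0.000 - (-2)·0.000) / (7) = -1.429
Iteration 2:
  p = (-5 - (-4)·0.690 - (3.1)·-1.429) / (8.1) = 0.270
  q = (4 - (1.8)·-0.617 - (-1)·-1.429) / (5.8) = 0.635
  r = (-10 - (1)·-0.617 - (-2)·0.690) / (7) = -1.143
Iteration 3:
  p = (-5 - (-4)·0.635 - (3.1)·-1.143) / (8.1) = 0.134
  q = (4 - (1.8)·0.270 - (-1)·-1.143) / (5.8) = 0.409
  r = (-10 - (1)·0.270 - (-2)·0.635) / (7) = -1.286

(0.134, 0.409, -1.286)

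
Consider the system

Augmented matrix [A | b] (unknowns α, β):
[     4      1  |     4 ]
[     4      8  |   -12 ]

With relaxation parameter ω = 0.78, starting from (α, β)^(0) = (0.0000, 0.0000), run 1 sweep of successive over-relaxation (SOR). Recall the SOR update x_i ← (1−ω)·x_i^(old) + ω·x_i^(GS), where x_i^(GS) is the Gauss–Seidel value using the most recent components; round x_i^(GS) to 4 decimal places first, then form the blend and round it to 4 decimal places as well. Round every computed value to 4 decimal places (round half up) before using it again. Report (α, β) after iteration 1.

(0.7800, -1.4742)

Iteration 1:
  α: GS value = (4 - (1)·0.0000) / (4) = 1.0000;  α ← (1−ω)·0.0000 + ω·1.0000 = 0.7800
  β: GS value = (-12 - (4)·0.7800) / (8) = -1.8900;  β ← (1−ω)·0.0000 + ω·-1.8900 = -1.4742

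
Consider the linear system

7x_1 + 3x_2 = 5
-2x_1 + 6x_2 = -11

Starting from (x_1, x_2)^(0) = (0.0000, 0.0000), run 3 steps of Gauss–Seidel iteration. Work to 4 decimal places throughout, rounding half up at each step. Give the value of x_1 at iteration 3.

1.3003

Iteration 1:
  x_1 = (5 - (3)·0.0000) / (7) = 0.7143
  x_2 = (-11 - (-2)·0.7143) / (6) = -1.5952
Iteration 2:
  x_1 = (5 - (3)·-1.5952) / (7) = 1.3979
  x_2 = (-11 - (-2)·1.3979) / (6) = -1.3674
Iteration 3:
  x_1 = (5 - (3)·-1.3674) / (7) = 1.3003
  x_2 = (-11 - (-2)·1.3003) / (6) = -1.3999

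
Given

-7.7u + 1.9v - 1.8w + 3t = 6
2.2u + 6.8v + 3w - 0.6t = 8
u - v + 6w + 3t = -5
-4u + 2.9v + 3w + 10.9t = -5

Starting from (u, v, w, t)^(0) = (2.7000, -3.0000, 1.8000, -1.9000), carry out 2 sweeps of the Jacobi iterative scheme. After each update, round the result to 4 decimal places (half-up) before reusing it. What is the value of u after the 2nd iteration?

-0.4217

Iteration 1:
  u = (6 - (1.9)·-3.0000 - (-1.8)·1.8000 - (3)·-1.9000) / (-7.7) = -2.6805
  v = (8 - (2.2)·2.7000 - (3)·1.8000 - (-0.6)·-1.9000) / (6.8) = -0.6588
  w = (-5 - (1)·2.7000 - (-1)·-3.0000 - (3)·-1.9000) / (6) = -0.8333
  t = (-5 - (-4)·2.7000 - (2.9)·-3.0000 - (3)·1.8000) / (10.9) = 0.8349
Iteration 2:
  u = (6 - (1.9)·-0.6588 - (-1.8)·-0.8333 - (3)·0.8349) / (-7.7) = -0.4217
  v = (8 - (2.2)·-2.6805 - (3)·-0.8333 - (-0.6)·0.8349) / (6.8) = 2.4850
  w = (-5 - (1)·-2.6805 - (-1)·-0.6588 - (3)·0.8349) / (6) = -0.9138
  t = (-5 - (-4)·-2.6805 - (2.9)·-0.6588 - (3)·-0.8333) / (10.9) = -1.0378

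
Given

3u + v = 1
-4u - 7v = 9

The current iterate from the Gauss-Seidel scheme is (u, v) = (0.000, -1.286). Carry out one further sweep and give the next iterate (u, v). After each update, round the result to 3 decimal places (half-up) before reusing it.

One sweep:
  u = (1 - (1)·-1.286) / (3) = 0.762
  v = (9 - (-4)·0.762) / (-7) = -1.721

(0.762, -1.721)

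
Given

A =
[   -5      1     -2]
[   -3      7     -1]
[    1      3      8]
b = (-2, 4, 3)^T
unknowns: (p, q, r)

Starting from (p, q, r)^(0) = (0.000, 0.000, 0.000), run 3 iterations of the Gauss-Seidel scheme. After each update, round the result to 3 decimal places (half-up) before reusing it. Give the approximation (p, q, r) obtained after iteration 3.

Iteration 1:
  p = (-2 - (1)·0.000 - (-2)·0.000) / (-5) = 0.400
  q = (4 - (-3)·0.400 - (-1)·0.000) / (7) = 0.743
  r = (3 - (1)·0.400 - (3)·0.743) / (8) = 0.046
Iteration 2:
  p = (-2 - (1)·0.743 - (-2)·0.046) / (-5) = 0.530
  q = (4 - (-3)·0.530 - (-1)·0.046) / (7) = 0.805
  r = (3 - (1)·0.530 - (3)·0.805) / (8) = 0.007
Iteration 3:
  p = (-2 - (1)·0.805 - (-2)·0.007) / (-5) = 0.558
  q = (4 - (-3)·0.558 - (-1)·0.007) / (7) = 0.812
  r = (3 - (1)·0.558 - (3)·0.812) / (8) = 0.001

(0.558, 0.812, 0.001)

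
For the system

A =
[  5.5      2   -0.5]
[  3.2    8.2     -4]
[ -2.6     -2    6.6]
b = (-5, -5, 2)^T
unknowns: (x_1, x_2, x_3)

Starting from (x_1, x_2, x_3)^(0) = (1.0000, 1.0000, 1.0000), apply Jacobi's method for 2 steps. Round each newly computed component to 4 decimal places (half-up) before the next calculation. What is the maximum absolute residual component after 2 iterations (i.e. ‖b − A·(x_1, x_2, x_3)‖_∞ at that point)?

Iteration 1:
  x_1 = (-5 - (2)·1.0000 - (-0.5)·1.0000) / (5.5) = -1.1818
  x_2 = (-5 - (3.2)·1.0000 - (-4)·1.0000) / (8.2) = -0.5122
  x_3 = (2 - (-2.6)·1.0000 - (-2)·1.0000) / (6.6) = 1.0000
Iteration 2:
  x_1 = (-5 - (2)·-0.5122 - (-0.5)·1.0000) / (5.5) = -0.6319
  x_2 = (-5 - (3.2)·-1.1818 - (-4)·1.0000) / (8.2) = 0.3392
  x_3 = (2 - (-2.6)·-1.1818 - (-2)·-0.5122) / (6.6) = -0.3177
Residual b − A·x = (-2.3618, -7.0302, 3.1323); ∞-norm = 7.0302

7.0302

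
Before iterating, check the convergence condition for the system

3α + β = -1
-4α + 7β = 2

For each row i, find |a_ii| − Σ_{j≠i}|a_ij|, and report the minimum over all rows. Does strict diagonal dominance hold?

2

row 1: |3| − (1) = 2
row 2: |7| − (4) = 3
minimum over rows = 2 → strictly diagonally dominant (convergence guaranteed)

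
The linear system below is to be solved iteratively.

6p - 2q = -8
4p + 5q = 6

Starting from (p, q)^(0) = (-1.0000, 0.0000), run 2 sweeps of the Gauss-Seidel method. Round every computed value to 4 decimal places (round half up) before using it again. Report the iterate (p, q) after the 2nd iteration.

Iteration 1:
  p = (-8 - (-2)·0.0000) / (6) = -1.3333
  q = (6 - (4)·-1.3333) / (5) = 2.2666
Iteration 2:
  p = (-8 - (-2)·2.2666) / (6) = -0.5778
  q = (6 - (4)·-0.5778) / (5) = 1.6622

(-0.5778, 1.6622)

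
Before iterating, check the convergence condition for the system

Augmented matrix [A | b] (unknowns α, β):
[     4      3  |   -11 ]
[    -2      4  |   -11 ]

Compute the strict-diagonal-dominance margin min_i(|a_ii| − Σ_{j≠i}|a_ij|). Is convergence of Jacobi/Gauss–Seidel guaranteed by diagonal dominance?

row 1: |4| − (3) = 1
row 2: |4| − (2) = 2
minimum over rows = 1 → strictly diagonally dominant (convergence guaranteed)

1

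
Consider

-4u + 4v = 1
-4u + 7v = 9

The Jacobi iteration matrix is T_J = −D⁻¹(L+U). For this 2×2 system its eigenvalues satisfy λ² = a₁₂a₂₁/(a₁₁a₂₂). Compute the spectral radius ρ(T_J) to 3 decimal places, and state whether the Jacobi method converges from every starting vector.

0.756

a₁₂a₂₁/(a₁₁a₂₂) = (4)·(-4) / ((-4)·(7)) = 0.571429
ρ = √|0.571429| = √0.571429 = 0.756
ρ < 1, so Jacobi converges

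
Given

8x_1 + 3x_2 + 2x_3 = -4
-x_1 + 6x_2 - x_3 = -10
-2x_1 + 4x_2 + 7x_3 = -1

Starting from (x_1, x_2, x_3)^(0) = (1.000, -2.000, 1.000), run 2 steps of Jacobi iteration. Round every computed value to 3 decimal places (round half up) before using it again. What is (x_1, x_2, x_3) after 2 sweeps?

(-0.322, -1.452, 0.619)

Iteration 1:
  x_1 = (-4 - (3)·-2.000 - (2)·1.000) / (8) = 0.000
  x_2 = (-10 - (-1)·1.000 - (-1)·1.000) / (6) = -1.333
  x_3 = (-1 - (-2)·1.000 - (4)·-2.000) / (7) = 1.286
Iteration 2:
  x_1 = (-4 - (3)·-1.333 - (2)·1.286) / (8) = -0.322
  x_2 = (-10 - (-1)·0.000 - (-1)·1.286) / (6) = -1.452
  x_3 = (-1 - (-2)·0.000 - (4)·-1.333) / (7) = 0.619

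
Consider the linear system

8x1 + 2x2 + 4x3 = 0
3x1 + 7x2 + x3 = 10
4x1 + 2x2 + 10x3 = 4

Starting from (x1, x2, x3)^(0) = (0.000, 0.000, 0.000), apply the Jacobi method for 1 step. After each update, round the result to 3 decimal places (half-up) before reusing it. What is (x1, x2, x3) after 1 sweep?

(0.000, 1.429, 0.400)

Iteration 1:
  x1 = (0 - (2)·0.000 - (4)·0.000) / (8) = 0.000
  x2 = (10 - (3)·0.000 - (1)·0.000) / (7) = 1.429
  x3 = (4 - (4)·0.000 - (2)·0.000) / (10) = 0.400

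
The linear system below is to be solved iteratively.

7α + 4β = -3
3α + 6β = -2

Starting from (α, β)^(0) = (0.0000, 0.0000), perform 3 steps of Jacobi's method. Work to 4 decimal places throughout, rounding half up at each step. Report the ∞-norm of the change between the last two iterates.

0.1225

Iteration 1:
  α = (-3 - (4)·0.0000) / (7) = -0.4286
  β = (-2 - (3)·0.0000) / (6) = -0.3333
Iteration 2:
  α = (-3 - (4)·-0.3333) / (7) = -0.2381
  β = (-2 - (3)·-0.4286) / (6) = -0.1190
Iteration 3:
  α = (-3 - (4)·-0.1190) / (7) = -0.3606
  β = (-2 - (3)·-0.2381) / (6) = -0.2143
Change: (-0.1225, -0.0953) → max |·| = 0.1225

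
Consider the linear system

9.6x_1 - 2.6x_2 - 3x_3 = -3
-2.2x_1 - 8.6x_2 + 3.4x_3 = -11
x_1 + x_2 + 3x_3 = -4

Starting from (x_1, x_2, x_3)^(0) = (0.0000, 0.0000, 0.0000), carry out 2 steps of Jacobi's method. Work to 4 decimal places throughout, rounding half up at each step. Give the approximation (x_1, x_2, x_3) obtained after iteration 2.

Iteration 1:
  x_1 = (-3 - (-2.6)·0.0000 - (-3)·0.0000) / (9.6) = -0.3125
  x_2 = (-11 - (-2.2)·0.0000 - (3.4)·0.0000) / (-8.6) = 1.2791
  x_3 = (-4 - (1)·0.0000 - (1)·0.0000) / (3) = -1.3333
Iteration 2:
  x_1 = (-3 - (-2.6)·1.2791 - (-3)·-1.3333) / (9.6) = -0.3827
  x_2 = (-11 - (-2.2)·-0.3125 - (3.4)·-1.3333) / (-8.6) = 0.8319
  x_3 = (-4 - (1)·-0.3125 - (1)·1.2791) / (3) = -1.6555

(-0.3827, 0.8319, -1.6555)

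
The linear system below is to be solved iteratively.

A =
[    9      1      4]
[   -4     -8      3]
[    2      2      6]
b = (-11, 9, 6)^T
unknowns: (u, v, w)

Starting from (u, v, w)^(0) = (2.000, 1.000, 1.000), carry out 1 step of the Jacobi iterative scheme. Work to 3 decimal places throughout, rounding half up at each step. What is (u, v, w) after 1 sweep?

(-1.778, -1.750, 0.000)

Iteration 1:
  u = (-11 - (1)·1.000 - (4)·1.000) / (9) = -1.778
  v = (9 - (-4)·2.000 - (3)·1.000) / (-8) = -1.750
  w = (6 - (2)·2.000 - (2)·1.000) / (6) = 0.000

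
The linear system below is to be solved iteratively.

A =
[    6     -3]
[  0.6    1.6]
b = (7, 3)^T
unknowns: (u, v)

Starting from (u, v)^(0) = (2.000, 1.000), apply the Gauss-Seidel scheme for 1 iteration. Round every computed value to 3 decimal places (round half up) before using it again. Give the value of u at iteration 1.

Iteration 1:
  u = (7 - (-3)·1.000) / (6) = 1.667
  v = (3 - (0.6)·1.667) / (1.6) = 1.250

1.667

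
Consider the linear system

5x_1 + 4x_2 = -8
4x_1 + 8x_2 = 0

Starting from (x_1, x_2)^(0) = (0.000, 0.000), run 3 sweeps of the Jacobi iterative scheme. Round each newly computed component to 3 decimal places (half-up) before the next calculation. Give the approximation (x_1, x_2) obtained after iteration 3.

Iteration 1:
  x_1 = (-8 - (4)·0.000) / (5) = -1.600
  x_2 = (0 - (4)·0.000) / (8) = 0.000
Iteration 2:
  x_1 = (-8 - (4)·0.000) / (5) = -1.600
  x_2 = (0 - (4)·-1.600) / (8) = 0.800
Iteration 3:
  x_1 = (-8 - (4)·0.800) / (5) = -2.240
  x_2 = (0 - (4)·-1.600) / (8) = 0.800

(-2.240, 0.800)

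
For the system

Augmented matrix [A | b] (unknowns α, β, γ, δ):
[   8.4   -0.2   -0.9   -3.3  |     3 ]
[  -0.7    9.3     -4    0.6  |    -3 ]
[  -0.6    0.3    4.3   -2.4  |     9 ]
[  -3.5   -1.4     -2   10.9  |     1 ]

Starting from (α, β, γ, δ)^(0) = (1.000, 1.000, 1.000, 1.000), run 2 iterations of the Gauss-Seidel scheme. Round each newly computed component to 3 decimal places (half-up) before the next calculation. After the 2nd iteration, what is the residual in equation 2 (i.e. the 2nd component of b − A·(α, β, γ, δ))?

-0.448

Iteration 1:
  α = (3 - (-0.2)·1.000 - (-0.9)·1.000 - (-3.3)·1.000) / (8.4) = 0.881
  β = (-3 - (-0.7)·0.881 - (-4)·1.000 - (0.6)·1.000) / (9.3) = 0.109
  γ = (9 - (-0.6)·0.881 - (0.3)·0.109 - (-2.4)·1.000) / (4.3) = 2.766
  δ = (1 - (-3.5)·0.881 - (-1.4)·0.109 - (-2)·2.766) / (10.9) = 0.896
Iteration 2:
  α = (3 - (-0.2)·0.109 - (-0.9)·2.766 - (-3.3)·0.896) / (8.4) = 1.008
  β = (-3 - (-0.7)·1.008 - (-4)·2.766 - (0.6)·0.896) / (9.3) = 0.885
  γ = (9 - (-0.6)·1.008 - (0.3)·0.885 - (-2.4)·0.896) / (4.3) = 2.672
  δ = (1 - (-3.5)·1.008 - (-1.4)·0.885 - (-2)·2.672) / (10.9) = 1.019
Residual b − A·x = (0.477, -0.448, 0.295, 0.004)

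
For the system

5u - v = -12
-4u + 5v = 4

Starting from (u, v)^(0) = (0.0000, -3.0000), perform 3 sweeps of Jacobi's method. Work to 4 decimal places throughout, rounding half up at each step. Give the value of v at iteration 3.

Iteration 1:
  u = (-12 - (-1)·-3.0000) / (5) = -3.0000
  v = (4 - (-4)·0.0000) / (5) = 0.8000
Iteration 2:
  u = (-12 - (-1)·0.8000) / (5) = -2.2400
  v = (4 - (-4)·-3.0000) / (5) = -1.6000
Iteration 3:
  u = (-12 - (-1)·-1.6000) / (5) = -2.7200
  v = (4 - (-4)·-2.2400) / (5) = -0.9920

-0.9920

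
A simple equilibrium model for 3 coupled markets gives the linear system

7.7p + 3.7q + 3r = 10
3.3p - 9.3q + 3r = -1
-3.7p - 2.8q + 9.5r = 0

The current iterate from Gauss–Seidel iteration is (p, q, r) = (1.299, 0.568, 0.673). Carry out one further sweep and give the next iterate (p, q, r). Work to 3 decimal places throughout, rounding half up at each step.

One sweep:
  p = (10 - (3.7)·0.568 - (3)·0.673) / (7.7) = 0.764
  q = (-1 - (3.3)·0.764 - (3)·0.673) / (-9.3) = 0.596
  r = (0 - (-3.7)·0.764 - (-2.8)·0.596) / (9.5) = 0.473

(0.764, 0.596, 0.473)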